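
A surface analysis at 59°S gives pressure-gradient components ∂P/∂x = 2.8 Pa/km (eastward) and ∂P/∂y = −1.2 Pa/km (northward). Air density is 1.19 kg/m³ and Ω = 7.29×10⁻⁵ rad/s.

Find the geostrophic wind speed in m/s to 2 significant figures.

Coriolis parameter at 59°S:
f = 2Ω sin φ = 2 × 7.29×10⁻⁵ × sin 59° = 1.25×10⁻⁴ s⁻¹
In the Southern Hemisphere f is negative: f = −1.25×10⁻⁴ s⁻¹.
Component geostrophic relations (x east, y north):
u_g = −(1/(fρ)) ∂P/∂y,  v_g = (1/(fρ)) ∂P/∂x
u_g = −(−1.2×10⁻³)/(−1.25×10⁻⁴ × 1.19) = −8.07 m/s;  v_g = (2.8×10⁻³)/(−1.25×10⁻⁴ × 1.19) = −18.8 m/s
|V_g| = √(u_g² + v_g²) = 20.5 m/s

20 m/s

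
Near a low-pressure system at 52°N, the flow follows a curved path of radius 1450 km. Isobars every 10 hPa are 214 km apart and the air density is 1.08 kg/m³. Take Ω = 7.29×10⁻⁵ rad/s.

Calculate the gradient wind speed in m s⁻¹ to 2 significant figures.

Coriolis parameter at 52°N:
f = 2Ω sin φ = 2 × 7.29×10⁻⁵ × sin 52° = 1.15×10⁻⁴ s⁻¹
Pressure gradient: |∂P/∂n| = 1000 Pa / 214000 m = 4.67×10⁻³ Pa/m
Geostrophic speed: V_g = |∂P/∂n|/(fρ) = 4.67×10⁻³/(1.15×10⁻⁴ × 1.08) = 37.7 m/s
Around a low, centrifugal force acts outward with Coriolis, so pressure-gradient force balances both:
(1/ρ)|∂P/∂n| = fV + V²/R  →  V² + fR·V − fR·V_g = 0
With fR = 1.15×10⁻⁴ × 1450×10³ m = 167 m/s:
V = [−fR + √((fR)² + 4 fR V_g)]/2 = [−167 + √(167² + 4×167×37.7)]/2 = 31.6 m/s
Subgeostrophic (V < V_g = 37.7 m/s), as expected around a low.

32 m s⁻¹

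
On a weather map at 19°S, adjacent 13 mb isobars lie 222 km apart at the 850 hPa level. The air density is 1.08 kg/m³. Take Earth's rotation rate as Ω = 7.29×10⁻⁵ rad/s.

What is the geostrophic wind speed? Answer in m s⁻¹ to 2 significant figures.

110 m s⁻¹

Coriolis parameter at 19°S:
f = 2Ω sin φ = 2 × 7.29×10⁻⁵ × sin 19° = 4.75×10⁻⁵ s⁻¹
Pressure gradient: |∂P/∂n| = 1300 Pa / 222000 m = 5.86×10⁻³ Pa/m
Geostrophic balance (pressure-gradient force = Coriolis force):
V_g = (1/(fρ)) |∂P/∂n| = 5.86×10⁻³ / (4.75×10⁻⁵ × 1.08) = 114 m/s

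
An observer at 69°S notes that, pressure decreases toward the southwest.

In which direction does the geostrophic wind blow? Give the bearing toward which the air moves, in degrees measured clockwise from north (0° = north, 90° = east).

135°

The pressure-gradient force points toward the southwest (bearing 225°).
Geostrophic balance: in the Southern Hemisphere the Coriolis force deflects motion to the left, so the geostrophic wind blows 90° to the left of the pressure-gradient force (low pressure on the right).
Rotating 225° by 90° counterclockwise gives 135° — the wind blows toward the southeast.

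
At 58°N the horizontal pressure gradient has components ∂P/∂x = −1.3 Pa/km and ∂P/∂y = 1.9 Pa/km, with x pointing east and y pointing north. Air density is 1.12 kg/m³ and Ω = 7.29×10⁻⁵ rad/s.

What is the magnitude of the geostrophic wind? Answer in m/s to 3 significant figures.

16.6 m/s

Coriolis parameter at 58°N:
f = 2Ω sin φ = 2 × 7.29×10⁻⁵ × sin 58° = 1.24×10⁻⁴ s⁻¹
Component geostrophic relations (x east, y north):
u_g = −(1/(fρ)) ∂P/∂y,  v_g = (1/(fρ)) ∂P/∂x
u_g = −(1.9×10⁻³)/(1.24×10⁻⁴ × 1.12) = −13.7 m/s;  v_g = (−1.3×10⁻³)/(1.24×10⁻⁴ × 1.12) = −9.39 m/s
|V_g| = √(u_g² + v_g²) = 16.6 m/s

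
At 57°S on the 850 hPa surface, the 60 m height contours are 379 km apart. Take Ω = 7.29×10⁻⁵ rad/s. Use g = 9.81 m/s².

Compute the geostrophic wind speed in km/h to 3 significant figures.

Coriolis parameter at 57°S:
f = 2Ω sin φ = 2 × 7.29×10⁻⁵ × sin 57° = 1.22×10⁻⁴ s⁻¹
Height gradient: |∂Z/∂n| = 60 m / 379000 m = 1.58×10⁻⁴
On a pressure surface, geostrophic balance gives V_g = (g/f)|∂Z/∂n|:
V_g = 9.81 × 1.58×10⁻⁴ / 1.22×10⁻⁴ = 12.7 m/s
Converting: 12.7 m/s × 3.6 = 45.7 km/h

45.7 km/h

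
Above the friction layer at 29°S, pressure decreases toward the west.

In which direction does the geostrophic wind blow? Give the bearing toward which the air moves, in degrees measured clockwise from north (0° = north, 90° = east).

180°

The pressure-gradient force points toward the west (bearing 270°).
Geostrophic balance: in the Southern Hemisphere the Coriolis force deflects motion to the left, so the geostrophic wind blows 90° to the left of the pressure-gradient force (low pressure on the right).
Rotating 270° by 90° counterclockwise gives 180° — the wind blows toward the south.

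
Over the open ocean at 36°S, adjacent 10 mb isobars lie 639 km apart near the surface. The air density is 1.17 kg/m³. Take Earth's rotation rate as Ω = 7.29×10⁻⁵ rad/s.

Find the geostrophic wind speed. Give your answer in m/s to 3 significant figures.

Coriolis parameter at 36°S:
f = 2Ω sin φ = 2 × 7.29×10⁻⁵ × sin 36° = 8.57×10⁻⁵ s⁻¹
Pressure gradient: |∂P/∂n| = 1000 Pa / 639000 m = 1.56×10⁻³ Pa/m
Geostrophic balance (pressure-gradient force = Coriolis force):
V_g = (1/(fρ)) |∂P/∂n| = 1.56×10⁻³ / (8.57×10⁻⁵ × 1.17) = 15.6 m/s

15.6 m/s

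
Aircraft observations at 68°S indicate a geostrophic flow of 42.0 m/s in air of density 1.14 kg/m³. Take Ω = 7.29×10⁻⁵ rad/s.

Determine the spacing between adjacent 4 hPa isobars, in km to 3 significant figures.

61.8 km

Coriolis parameter at 68°S:
f = 2Ω sin φ = 2 × 7.29×10⁻⁵ × sin 68° = 1.35×10⁻⁴ s⁻¹
Geostrophic balance rearranged: |∂P/∂n| = f ρ V_g
|∂P/∂n| = 1.35×10⁻⁴ × 1.14 × 42.0 = 6.47×10⁻³ Pa/m
Isobar spacing: Δn = ΔP/|∂P/∂n| = 400 Pa / 6.47×10⁻³ Pa/m = 61799 m ≈ 61.8 km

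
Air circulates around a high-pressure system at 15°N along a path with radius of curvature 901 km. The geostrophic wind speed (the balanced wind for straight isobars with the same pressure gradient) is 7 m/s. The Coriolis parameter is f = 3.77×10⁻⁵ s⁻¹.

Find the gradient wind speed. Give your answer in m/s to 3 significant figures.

Around a high, pressure-gradient force acts outward with centrifugal, so Coriolis balances both:
fV = (1/ρ)|∂P/∂n| + V²/R  →  V² − fR·V + fR·V_g = 0
With fR = 3.77×10⁻⁵ × 901×10³ m = 34.0 m/s:
V = [fR − √((fR)² − 4 fR V_g)]/2 = [34.0 − √(34.0² − 4×34.0×7)]/2 = 9.87 m/s
Supergeostrophic (V > V_g = 7 m/s), as expected around a high.

9.87 m/s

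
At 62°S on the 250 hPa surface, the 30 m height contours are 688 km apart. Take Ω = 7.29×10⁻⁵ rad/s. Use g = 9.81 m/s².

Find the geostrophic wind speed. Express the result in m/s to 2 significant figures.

Coriolis parameter at 62°S:
f = 2Ω sin φ = 2 × 7.29×10⁻⁵ × sin 62° = 1.29×10⁻⁴ s⁻¹
Height gradient: |∂Z/∂n| = 30 m / 688000 m = 4.36×10⁻⁵
On a pressure surface, geostrophic balance gives V_g = (g/f)|∂Z/∂n|:
V_g = 9.81 × 4.36×10⁻⁵ / 1.29×10⁻⁴ = 3.32 m/s

3.3 m/s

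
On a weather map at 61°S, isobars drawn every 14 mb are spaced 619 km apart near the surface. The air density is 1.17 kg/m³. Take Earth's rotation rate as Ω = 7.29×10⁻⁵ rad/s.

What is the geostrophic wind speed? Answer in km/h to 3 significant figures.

Coriolis parameter at 61°S:
f = 2Ω sin φ = 2 × 7.29×10⁻⁵ × sin 61° = 1.28×10⁻⁴ s⁻¹
Pressure gradient: |∂P/∂n| = 1400 Pa / 619000 m = 2.26×10⁻³ Pa/m
Geostrophic balance (pressure-gradient force = Coriolis force):
V_g = (1/(fρ)) |∂P/∂n| = 2.26×10⁻³ / (1.28×10⁻⁴ × 1.17) = 15.2 m/s
Converting: 15.2 m/s × 3.6 = 54.6 km/h

54.6 km/h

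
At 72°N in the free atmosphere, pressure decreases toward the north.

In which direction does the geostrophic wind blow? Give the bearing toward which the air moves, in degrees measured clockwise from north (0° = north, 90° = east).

090°

The pressure-gradient force points toward the north (bearing 000°).
Geostrophic balance: in the Northern Hemisphere the Coriolis force deflects motion to the right, so the geostrophic wind blows 90° to the right of the pressure-gradient force (low pressure on the left).
Rotating 000° by 90° clockwise gives 090° — the wind blows toward the east.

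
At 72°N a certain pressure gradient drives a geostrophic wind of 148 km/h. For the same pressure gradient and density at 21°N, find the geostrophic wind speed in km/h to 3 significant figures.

393 km/h

With the same pressure gradient and density, V_g ∝ 1/f ∝ 1/sin φ.
V₂ = V₁ · sin φ₁ / sin φ₂ = 148 × sin 72° / sin 21°
V₂ = 148 × 0.9511/0.3584 = 393 km/h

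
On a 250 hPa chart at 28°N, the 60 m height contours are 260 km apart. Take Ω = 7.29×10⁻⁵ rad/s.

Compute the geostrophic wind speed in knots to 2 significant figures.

64 knots

Coriolis parameter at 28°N:
f = 2Ω sin φ = 2 × 7.29×10⁻⁵ × sin 28° = 6.84×10⁻⁵ s⁻¹
Height gradient: |∂Z/∂n| = 60 m / 260000 m = 2.31×10⁻⁴
On a pressure surface, geostrophic balance gives V_g = (g/f)|∂Z/∂n|:
V_g = 9.81 × 2.31×10⁻⁴ / 6.84×10⁻⁵ = 33.1 m/s
Converting: 33.1 m/s × 1.944 = 64 knots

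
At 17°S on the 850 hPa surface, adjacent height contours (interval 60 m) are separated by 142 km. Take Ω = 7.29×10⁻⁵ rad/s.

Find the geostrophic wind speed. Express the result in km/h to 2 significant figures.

Coriolis parameter at 17°S:
f = 2Ω sin φ = 2 × 7.29×10⁻⁵ × sin 17° = 4.26×10⁻⁵ s⁻¹
Height gradient: |∂Z/∂n| = 60 m / 142000 m = 4.23×10⁻⁴
On a pressure surface, geostrophic balance gives V_g = (g/f)|∂Z/∂n|:
V_g = 9.81 × 4.23×10⁻⁴ / 4.26×10⁻⁵ = 97.2 m/s
Converting: 97.2 m/s × 3.6 = 350 km/h

350 km/h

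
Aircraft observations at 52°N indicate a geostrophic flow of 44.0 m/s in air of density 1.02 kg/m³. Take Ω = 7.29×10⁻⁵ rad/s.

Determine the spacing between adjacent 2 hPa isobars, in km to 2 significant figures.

Coriolis parameter at 52°N:
f = 2Ω sin φ = 2 × 7.29×10⁻⁵ × sin 52° = 1.15×10⁻⁴ s⁻¹
Geostrophic balance rearranged: |∂P/∂n| = f ρ V_g
|∂P/∂n| = 1.15×10⁻⁴ × 1.02 × 44.0 = 5.16×10⁻³ Pa/m
Isobar spacing: Δn = ΔP/|∂P/∂n| = 200 Pa / 5.16×10⁻³ Pa/m = 38787 m ≈ 39 km

39 km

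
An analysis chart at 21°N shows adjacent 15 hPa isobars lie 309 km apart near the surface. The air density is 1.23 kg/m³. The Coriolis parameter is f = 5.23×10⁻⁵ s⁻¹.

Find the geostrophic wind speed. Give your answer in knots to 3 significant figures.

Pressure gradient: |∂P/∂n| = 1500 Pa / 309000 m = 4.85×10⁻³ Pa/m
Geostrophic balance (pressure-gradient force = Coriolis force):
V_g = (1/(fρ)) |∂P/∂n| = 4.85×10⁻³ / (5.23×10⁻⁵ × 1.23) = 75.5 m/s
Converting: 75.5 m/s × 1.944 = 147 knots

147 knots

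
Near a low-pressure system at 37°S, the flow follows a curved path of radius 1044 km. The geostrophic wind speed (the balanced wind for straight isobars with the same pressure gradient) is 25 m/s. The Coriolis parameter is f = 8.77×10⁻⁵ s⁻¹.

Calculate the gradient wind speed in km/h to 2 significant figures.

74 km/h

Around a low, centrifugal force acts outward with Coriolis, so pressure-gradient force balances both:
(1/ρ)|∂P/∂n| = fV + V²/R  →  V² + fR·V − fR·V_g = 0
With fR = 8.77×10⁻⁵ × 1044×10³ m = 91.6 m/s:
V = [−fR + √((fR)² + 4 fR V_g)]/2 = [−91.6 + √(91.6² + 4×91.6×25)]/2 = 20.4 m/s
Subgeostrophic (V < V_g = 25 m/s), as expected around a low.
Converting: 20.4 m/s × 3.6 = 74 km/h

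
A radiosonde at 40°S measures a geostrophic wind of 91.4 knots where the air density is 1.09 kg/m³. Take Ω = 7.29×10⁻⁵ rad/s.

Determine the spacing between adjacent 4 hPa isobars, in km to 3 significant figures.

83.3 km

Coriolis parameter at 40°S:
f = 2Ω sin φ = 2 × 7.29×10⁻⁵ × sin 40° = 9.37×10⁻⁵ s⁻¹
Wind speed in SI: 91.4 knots = 47.0 m/s
Geostrophic balance rearranged: |∂P/∂n| = f ρ V_g
|∂P/∂n| = 9.37×10⁻⁵ × 1.09 × 47.0 = 4.80×10⁻³ Pa/m
Isobar spacing: Δn = ΔP/|∂P/∂n| = 400 Pa / 4.80×10⁻³ Pa/m = 83277 m ≈ 83.3 km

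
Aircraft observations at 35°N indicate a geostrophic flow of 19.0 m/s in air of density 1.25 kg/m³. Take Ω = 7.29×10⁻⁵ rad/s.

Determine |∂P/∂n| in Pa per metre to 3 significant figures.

Coriolis parameter at 35°N:
f = 2Ω sin φ = 2 × 7.29×10⁻⁵ × sin 35° = 8.36×10⁻⁵ s⁻¹
Geostrophic balance rearranged: |∂P/∂n| = f ρ V_g
|∂P/∂n| = 8.36×10⁻⁵ × 1.25 × 19.0 = 1.99×10⁻³ Pa/m

1.99×10⁻³ Pa/m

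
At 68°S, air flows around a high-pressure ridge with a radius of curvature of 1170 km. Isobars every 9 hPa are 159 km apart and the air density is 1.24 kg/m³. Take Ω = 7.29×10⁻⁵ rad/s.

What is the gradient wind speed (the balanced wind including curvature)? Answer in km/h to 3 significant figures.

Coriolis parameter at 68°S:
f = 2Ω sin φ = 2 × 7.29×10⁻⁵ × sin 68° = 1.35×10⁻⁴ s⁻¹
Pressure gradient: |∂P/∂n| = 900 Pa / 159000 m = 5.66×10⁻³ Pa/m
Geostrophic speed: V_g = |∂P/∂n|/(fρ) = 5.66×10⁻³/(1.35×10⁻⁴ × 1.24) = 33.8 m/s
Around a high, pressure-gradient force acts outward with centrifugal, so Coriolis balances both:
fV = (1/ρ)|∂P/∂n| + V²/R  →  V² − fR·V + fR·V_g = 0
With fR = 1.35×10⁻⁴ × 1170×10³ m = 158 m/s:
V = [fR − √((fR)² − 4 fR V_g)]/2 = [158 − √(158² − 4×158×33.8)]/2 = 48.9 m/s
Supergeostrophic (V > V_g = 33.8 m/s), as expected around a high.
Converting: 48.9 m/s × 3.6 = 176 km/h

176 km/h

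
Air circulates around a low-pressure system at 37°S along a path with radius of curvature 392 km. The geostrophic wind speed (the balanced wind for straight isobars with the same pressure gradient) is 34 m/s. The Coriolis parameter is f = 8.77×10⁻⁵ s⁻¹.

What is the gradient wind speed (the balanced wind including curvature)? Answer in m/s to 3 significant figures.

Around a low, centrifugal force acts outward with Coriolis, so pressure-gradient force balances both:
(1/ρ)|∂P/∂n| = fV + V²/R  →  V² + fR·V − fR·V_g = 0
With fR = 8.77×10⁻⁵ × 392×10³ m = 34.4 m/s:
V = [−fR + √((fR)² + 4 fR V_g)]/2 = [−34.4 + √(34.4² + 4×34.4×34)]/2 = 21.1 m/s
Subgeostrophic (V < V_g = 34 m/s), as expected around a low.

21.1 m/s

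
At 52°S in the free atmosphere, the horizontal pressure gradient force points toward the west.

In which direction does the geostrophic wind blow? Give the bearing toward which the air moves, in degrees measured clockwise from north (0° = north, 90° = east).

180°

The pressure-gradient force points toward the west (bearing 270°).
Geostrophic balance: in the Southern Hemisphere the Coriolis force deflects motion to the left, so the geostrophic wind blows 90° to the left of the pressure-gradient force (low pressure on the right).
Rotating 270° by 90° counterclockwise gives 180° — the wind blows toward the south.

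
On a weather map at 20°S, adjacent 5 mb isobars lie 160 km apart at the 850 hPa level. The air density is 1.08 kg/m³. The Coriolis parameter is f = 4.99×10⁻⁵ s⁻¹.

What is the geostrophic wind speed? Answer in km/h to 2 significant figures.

210 km/h

Pressure gradient: |∂P/∂n| = 500 Pa / 160000 m = 3.12×10⁻³ Pa/m
Geostrophic balance (pressure-gradient force = Coriolis force):
V_g = (1/(fρ)) |∂P/∂n| = 3.12×10⁻³ / (4.99×10⁻⁵ × 1.08) = 58.0 m/s
Converting: 58.0 m/s × 3.6 = 210 km/h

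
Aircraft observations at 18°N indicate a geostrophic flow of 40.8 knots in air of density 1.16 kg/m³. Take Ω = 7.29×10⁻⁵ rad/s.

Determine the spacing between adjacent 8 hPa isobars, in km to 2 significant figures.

Coriolis parameter at 18°N:
f = 2Ω sin φ = 2 × 7.29×10⁻⁵ × sin 18° = 4.51×10⁻⁵ s⁻¹
Wind speed in SI: 40.8 knots = 21.0 m/s
Geostrophic balance rearranged: |∂P/∂n| = f ρ V_g
|∂P/∂n| = 4.51×10⁻⁵ × 1.16 × 21.0 = 1.10×10⁻³ Pa/m
Isobar spacing: Δn = ΔP/|∂P/∂n| = 800 Pa / 1.10×10⁻³ Pa/m = 729279 m ≈ 730 km

730 km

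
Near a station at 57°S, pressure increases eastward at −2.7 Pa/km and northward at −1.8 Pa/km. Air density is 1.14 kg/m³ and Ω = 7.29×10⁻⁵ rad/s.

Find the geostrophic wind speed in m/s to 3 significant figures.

23.3 m/s

Coriolis parameter at 57°S:
f = 2Ω sin φ = 2 × 7.29×10⁻⁵ × sin 57° = 1.22×10⁻⁴ s⁻¹
In the Southern Hemisphere f is negative: f = −1.22×10⁻⁴ s⁻¹.
Component geostrophic relations (x east, y north):
u_g = −(1/(fρ)) ∂P/∂y,  v_g = (1/(fρ)) ∂P/∂x
u_g = −(−1.8×10⁻³)/(−1.22×10⁻⁴ × 1.14) = −12.9 m/s;  v_g = (−2.7×10⁻³)/(−1.22×10⁻⁴ × 1.14) = 19.4 m/s
|V_g| = √(u_g² + v_g²) = 23.3 m/s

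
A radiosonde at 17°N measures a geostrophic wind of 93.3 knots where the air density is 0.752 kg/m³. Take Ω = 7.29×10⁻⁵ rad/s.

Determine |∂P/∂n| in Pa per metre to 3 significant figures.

1.54×10⁻³ Pa/m

Coriolis parameter at 17°N:
f = 2Ω sin φ = 2 × 7.29×10⁻⁵ × sin 17° = 4.26×10⁻⁵ s⁻¹
Wind speed in SI: 93.3 knots = 48.0 m/s
Geostrophic balance rearranged: |∂P/∂n| = f ρ V_g
|∂P/∂n| = 4.26×10⁻⁵ × 0.752 × 48.0 = 1.54×10⁻³ Pa/m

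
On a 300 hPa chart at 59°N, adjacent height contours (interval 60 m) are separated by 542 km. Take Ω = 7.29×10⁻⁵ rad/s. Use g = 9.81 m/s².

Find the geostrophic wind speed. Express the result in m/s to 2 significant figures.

Coriolis parameter at 59°N:
f = 2Ω sin φ = 2 × 7.29×10⁻⁵ × sin 59° = 1.25×10⁻⁴ s⁻¹
Height gradient: |∂Z/∂n| = 60 m / 542000 m = 1.11×10⁻⁴
On a pressure surface, geostrophic balance gives V_g = (g/f)|∂Z/∂n|:
V_g = 9.81 × 1.11×10⁻⁴ / 1.25×10⁻⁴ = 8.69 m/s

8.7 m/s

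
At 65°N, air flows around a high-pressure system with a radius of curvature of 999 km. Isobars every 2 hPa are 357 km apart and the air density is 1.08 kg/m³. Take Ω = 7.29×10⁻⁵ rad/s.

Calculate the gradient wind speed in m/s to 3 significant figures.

Coriolis parameter at 65°N:
f = 2Ω sin φ = 2 × 7.29×10⁻⁵ × sin 65° = 1.32×10⁻⁴ s⁻¹
Pressure gradient: |∂P/∂n| = 200 Pa / 357000 m = 5.60×10⁻⁴ Pa/m
Geostrophic speed: V_g = |∂P/∂n|/(fρ) = 5.60×10⁻⁴/(1.32×10⁻⁴ × 1.08) = 3.93 m/s
Around a high, pressure-gradient force acts outward with centrifugal, so Coriolis balances both:
fV = (1/ρ)|∂P/∂n| + V²/R  →  V² − fR·V + fR·V_g = 0
With fR = 1.32×10⁻⁴ × 999×10³ m = 132 m/s:
V = [fR − √((fR)² − 4 fR V_g)]/2 = [132 − √(132² − 4×132×3.93)]/2 = 4.05 m/s
Supergeostrophic (V > V_g = 3.93 m/s), as expected around a high.

4.05 m/s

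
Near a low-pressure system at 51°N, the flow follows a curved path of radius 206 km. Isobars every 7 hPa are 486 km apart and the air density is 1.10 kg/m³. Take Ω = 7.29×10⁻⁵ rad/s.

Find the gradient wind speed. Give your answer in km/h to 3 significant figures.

Coriolis parameter at 51°N:
f = 2Ω sin φ = 2 × 7.29×10⁻⁵ × sin 51° = 1.13×10⁻⁴ s⁻¹
Pressure gradient: |∂P/∂n| = 700 Pa / 486000 m = 1.44×10⁻³ Pa/m
Geostrophic speed: V_g = |∂P/∂n|/(fρ) = 1.44×10⁻³/(1.13×10⁻⁴ × 1.10) = 11.6 m/s
Around a low, centrifugal force acts outward with Coriolis, so pressure-gradient force balances both:
(1/ρ)|∂P/∂n| = fV + V²/R  →  V² + fR·V − fR·V_g = 0
With fR = 1.13×10⁻⁴ × 206×10³ m = 23.3 m/s:
V = [−fR + √((fR)² + 4 fR V_g)]/2 = [−23.3 + √(23.3² + 4×23.3×11.6)]/2 = 8.48 m/s
Subgeostrophic (V < V_g = 11.6 m/s), as expected around a low.
Converting: 8.48 m/s × 3.6 = 30.5 km/h

30.5 km/h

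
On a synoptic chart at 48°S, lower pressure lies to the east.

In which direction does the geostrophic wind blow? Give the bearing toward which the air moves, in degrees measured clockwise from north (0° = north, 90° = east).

000°

The pressure-gradient force points toward the east (bearing 090°).
Geostrophic balance: in the Southern Hemisphere the Coriolis force deflects motion to the left, so the geostrophic wind blows 90° to the left of the pressure-gradient force (low pressure on the right).
Rotating 090° by 90° counterclockwise gives 000° — the wind blows toward the north.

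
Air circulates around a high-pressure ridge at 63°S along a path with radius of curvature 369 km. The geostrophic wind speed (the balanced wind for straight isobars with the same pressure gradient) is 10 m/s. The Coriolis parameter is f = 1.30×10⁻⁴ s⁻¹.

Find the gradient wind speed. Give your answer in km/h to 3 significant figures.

51.2 km/h

Around a high, pressure-gradient force acts outward with centrifugal, so Coriolis balances both:
fV = (1/ρ)|∂P/∂n| + V²/R  →  V² − fR·V + fR·V_g = 0
With fR = 1.30×10⁻⁴ × 369×10³ m = 48.0 m/s:
V = [fR − √((fR)² − 4 fR V_g)]/2 = [48.0 − √(48.0² − 4×48.0×10)]/2 = 14.2 m/s
Supergeostrophic (V > V_g = 10 m/s), as expected around a high.
Converting: 14.2 m/s × 3.6 = 51.2 km/h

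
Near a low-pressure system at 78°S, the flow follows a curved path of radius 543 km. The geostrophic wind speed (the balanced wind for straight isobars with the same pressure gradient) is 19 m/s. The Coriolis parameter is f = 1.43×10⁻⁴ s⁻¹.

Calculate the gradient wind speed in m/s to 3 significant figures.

Around a low, centrifugal force acts outward with Coriolis, so pressure-gradient force balances both:
(1/ρ)|∂P/∂n| = fV + V²/R  →  V² + fR·V − fR·V_g = 0
With fR = 1.43×10⁻⁴ × 543×10³ m = 77.6 m/s:
V = [−fR + √((fR)² + 4 fR V_g)]/2 = [−77.6 + √(77.6² + 4×77.6×19)]/2 = 15.8 m/s
Subgeostrophic (V < V_g = 19 m/s), as expected around a low.

15.8 m/s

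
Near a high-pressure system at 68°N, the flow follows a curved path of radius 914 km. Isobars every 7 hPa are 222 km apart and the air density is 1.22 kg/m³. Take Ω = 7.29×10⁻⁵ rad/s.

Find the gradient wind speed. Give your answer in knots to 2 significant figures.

Coriolis parameter at 68°N:
f = 2Ω sin φ = 2 × 7.29×10⁻⁵ × sin 68° = 1.35×10⁻⁴ s⁻¹
Pressure gradient: |∂P/∂n| = 700 Pa / 222000 m = 3.15×10⁻³ Pa/m
Geostrophic speed: V_g = |∂P/∂n|/(fρ) = 3.15×10⁻³/(1.35×10⁻⁴ × 1.22) = 19.1 m/s
Around a high, pressure-gradient force acts outward with centrifugal, so Coriolis balances both:
fV = (1/ρ)|∂P/∂n| + V²/R  →  V² − fR·V + fR·V_g = 0
With fR = 1.35×10⁻⁴ × 914×10³ m = 124 m/s:
V = [fR − √((fR)² − 4 fR V_g)]/2 = [124 − √(124² − 4×124×19.1)]/2 = 23.6 m/s
Supergeostrophic (V > V_g = 19.1 m/s), as expected around a high.
Converting: 23.6 m/s × 1.944 = 46 knots

46 knots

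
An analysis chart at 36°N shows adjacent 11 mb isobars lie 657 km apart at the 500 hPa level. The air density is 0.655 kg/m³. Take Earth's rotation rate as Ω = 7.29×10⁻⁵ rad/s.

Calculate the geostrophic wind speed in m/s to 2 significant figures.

Coriolis parameter at 36°N:
f = 2Ω sin φ = 2 × 7.29×10⁻⁵ × sin 36° = 8.57×10⁻⁵ s⁻¹
Pressure gradient: |∂P/∂n| = 1100 Pa / 657000 m = 1.67×10⁻³ Pa/m
Geostrophic balance (pressure-gradient force = Coriolis force):
V_g = (1/(fρ)) |∂P/∂n| = 1.67×10⁻³ / (8.57×10⁻⁵ × 0.655) = 29.8 m/s

30 m/s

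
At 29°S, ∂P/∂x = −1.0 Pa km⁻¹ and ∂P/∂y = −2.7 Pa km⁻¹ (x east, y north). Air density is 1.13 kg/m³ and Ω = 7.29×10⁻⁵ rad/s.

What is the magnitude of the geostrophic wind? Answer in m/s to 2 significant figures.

36 m/s

Coriolis parameter at 29°S:
f = 2Ω sin φ = 2 × 7.29×10⁻⁵ × sin 29° = 7.07×10⁻⁵ s⁻¹
In the Southern Hemisphere f is negative: f = −7.07×10⁻⁵ s⁻¹.
Component geostrophic relations (x east, y north):
u_g = −(1/(fρ)) ∂P/∂y,  v_g = (1/(fρ)) ∂P/∂x
u_g = −(−2.7×10⁻³)/(−7.07×10⁻⁵ × 1.13) = −33.8 m/s;  v_g = (−1.0×10⁻³)/(−7.07×10⁻⁵ × 1.13) = 12.5 m/s
|V_g| = √(u_g² + v_g²) = 36.0 m/s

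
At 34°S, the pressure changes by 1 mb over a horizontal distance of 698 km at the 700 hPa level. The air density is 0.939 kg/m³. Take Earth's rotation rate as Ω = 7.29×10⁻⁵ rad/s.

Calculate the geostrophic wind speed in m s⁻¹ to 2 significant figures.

1.9 m s⁻¹

Coriolis parameter at 34°S:
f = 2Ω sin φ = 2 × 7.29×10⁻⁵ × sin 34° = 8.15×10⁻⁵ s⁻¹
Pressure gradient: |∂P/∂n| = 100 Pa / 698000 m = 1.43×10⁻⁴ Pa/m
Geostrophic balance (pressure-gradient force = Coriolis force):
V_g = (1/(fρ)) |∂P/∂n| = 1.43×10⁻⁴ / (8.15×10⁻⁵ × 0.939) = 1.87 m/s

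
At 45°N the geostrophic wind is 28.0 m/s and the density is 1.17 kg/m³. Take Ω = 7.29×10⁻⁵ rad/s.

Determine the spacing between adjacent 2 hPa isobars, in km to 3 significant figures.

59.2 km

Coriolis parameter at 45°N:
f = 2Ω sin φ = 2 × 7.29×10⁻⁵ × sin 45° = 1.03×10⁻⁴ s⁻¹
Geostrophic balance rearranged: |∂P/∂n| = f ρ V_g
|∂P/∂n| = 1.03×10⁻⁴ × 1.17 × 28.0 = 3.38×10⁻³ Pa/m
Isobar spacing: Δn = ΔP/|∂P/∂n| = 200 Pa / 3.38×10⁻³ Pa/m = 59217 m ≈ 59.2 km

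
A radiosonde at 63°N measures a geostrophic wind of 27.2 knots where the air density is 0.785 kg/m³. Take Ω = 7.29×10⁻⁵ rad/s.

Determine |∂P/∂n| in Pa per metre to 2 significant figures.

1.4×10⁻³ Pa/m

Coriolis parameter at 63°N:
f = 2Ω sin φ = 2 × 7.29×10⁻⁵ × sin 63° = 1.30×10⁻⁴ s⁻¹
Wind speed in SI: 27.2 knots = 14.0 m/s
Geostrophic balance rearranged: |∂P/∂n| = f ρ V_g
|∂P/∂n| = 1.30×10⁻⁴ × 0.785 × 14.0 = 1.43×10⁻³ Pa/m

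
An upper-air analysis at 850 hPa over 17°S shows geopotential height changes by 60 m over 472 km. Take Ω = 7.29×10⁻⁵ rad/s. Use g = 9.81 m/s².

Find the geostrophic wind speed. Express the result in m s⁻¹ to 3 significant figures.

29.3 m s⁻¹

Coriolis parameter at 17°S:
f = 2Ω sin φ = 2 × 7.29×10⁻⁵ × sin 17° = 4.26×10⁻⁵ s⁻¹
Height gradient: |∂Z/∂n| = 60 m / 472000 m = 1.27×10⁻⁴
On a pressure surface, geostrophic balance gives V_g = (g/f)|∂Z/∂n|:
V_g = 9.81 × 1.27×10⁻⁴ / 4.26×10⁻⁵ = 29.3 m/s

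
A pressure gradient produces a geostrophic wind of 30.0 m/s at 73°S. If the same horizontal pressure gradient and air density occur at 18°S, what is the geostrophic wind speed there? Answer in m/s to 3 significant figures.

92.8 m/s

With the same pressure gradient and density, V_g ∝ 1/f ∝ 1/sin φ.
V₂ = V₁ · sin φ₁ / sin φ₂ = 30.0 × sin 73° / sin 18°
V₂ = 30.0 × 0.9563/0.3090 = 92.8 m/s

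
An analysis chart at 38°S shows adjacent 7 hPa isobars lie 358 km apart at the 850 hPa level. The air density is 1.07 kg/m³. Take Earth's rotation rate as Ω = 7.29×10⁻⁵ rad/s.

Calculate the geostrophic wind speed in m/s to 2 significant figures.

Coriolis parameter at 38°S:
f = 2Ω sin φ = 2 × 7.29×10⁻⁵ × sin 38° = 8.98×10⁻⁵ s⁻¹
Pressure gradient: |∂P/∂n| = 700 Pa / 358000 m = 1.96×10⁻³ Pa/m
Geostrophic balance (pressure-gradient force = Coriolis force):
V_g = (1/(fρ)) |∂P/∂n| = 1.96×10⁻³ / (8.98×10⁻⁵ × 1.07) = 20.4 m/s

20 m/s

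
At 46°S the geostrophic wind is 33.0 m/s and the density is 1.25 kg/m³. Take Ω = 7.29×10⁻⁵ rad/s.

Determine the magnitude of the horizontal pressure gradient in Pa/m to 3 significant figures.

4.33×10⁻³ Pa/m

Coriolis parameter at 46°S:
f = 2Ω sin φ = 2 × 7.29×10⁻⁵ × sin 46° = 1.05×10⁻⁴ s⁻¹
Geostrophic balance rearranged: |∂P/∂n| = f ρ V_g
|∂P/∂n| = 1.05×10⁻⁴ × 1.25 × 33.0 = 4.33×10⁻³ Pa/m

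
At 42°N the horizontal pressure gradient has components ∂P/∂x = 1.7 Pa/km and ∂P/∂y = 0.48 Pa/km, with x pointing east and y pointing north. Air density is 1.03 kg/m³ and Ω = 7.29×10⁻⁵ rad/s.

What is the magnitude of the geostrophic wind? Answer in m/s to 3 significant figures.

Coriolis parameter at 42°N:
f = 2Ω sin φ = 2 × 7.29×10⁻⁵ × sin 42° = 9.76×10⁻⁵ s⁻¹
Component geostrophic relations (x east, y north):
u_g = −(1/(fρ)) ∂P/∂y,  v_g = (1/(fρ)) ∂P/∂x
u_g = −(0.48×10⁻³)/(9.76×10⁻⁵ × 1.03) = −4.78 m/s;  v_g = (1.7×10⁻³)/(9.76×10⁻⁵ × 1.03) = 16.9 m/s
|V_g| = √(u_g² + v_g²) = 17.6 m/s

17.6 m/s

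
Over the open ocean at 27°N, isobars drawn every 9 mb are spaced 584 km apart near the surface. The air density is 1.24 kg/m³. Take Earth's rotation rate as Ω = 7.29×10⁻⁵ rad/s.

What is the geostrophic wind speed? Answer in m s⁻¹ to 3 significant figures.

Coriolis parameter at 27°N:
f = 2Ω sin φ = 2 × 7.29×10⁻⁵ × sin 27° = 6.62×10⁻⁵ s⁻¹
Pressure gradient: |∂P/∂n| = 900 Pa / 584000 m = 1.54×10⁻³ Pa/m
Geostrophic balance (pressure-gradient force = Coriolis force):
V_g = (1/(fρ)) |∂P/∂n| = 1.54×10⁻³ / (6.62×10⁻⁵ × 1.24) = 18.8 m/s

18.8 m s⁻¹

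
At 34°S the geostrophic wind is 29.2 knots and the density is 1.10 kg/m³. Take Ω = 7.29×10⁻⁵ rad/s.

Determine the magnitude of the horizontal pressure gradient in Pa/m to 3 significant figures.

1.35×10⁻³ Pa/m

Coriolis parameter at 34°S:
f = 2Ω sin φ = 2 × 7.29×10⁻⁵ × sin 34° = 8.15×10⁻⁵ s⁻¹
Wind speed in SI: 29.2 knots = 15.0 m/s
Geostrophic balance rearranged: |∂P/∂n| = f ρ V_g
|∂P/∂n| = 8.15×10⁻⁵ × 1.10 × 15.0 = 1.35×10⁻³ Pa/m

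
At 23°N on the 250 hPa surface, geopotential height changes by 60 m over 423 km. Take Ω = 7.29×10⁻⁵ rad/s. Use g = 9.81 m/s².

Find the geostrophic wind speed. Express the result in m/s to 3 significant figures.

24.4 m/s

Coriolis parameter at 23°N:
f = 2Ω sin φ = 2 × 7.29×10⁻⁵ × sin 23° = 5.70×10⁻⁵ s⁻¹
Height gradient: |∂Z/∂n| = 60 m / 423000 m = 1.42×10⁻⁴
On a pressure surface, geostrophic balance gives V_g = (g/f)|∂Z/∂n|:
V_g = 9.81 × 1.42×10⁻⁴ / 5.70×10⁻⁵ = 24.4 m/s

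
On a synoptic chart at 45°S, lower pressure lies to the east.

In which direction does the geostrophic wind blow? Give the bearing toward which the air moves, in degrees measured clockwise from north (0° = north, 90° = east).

The pressure-gradient force points toward the east (bearing 090°).
Geostrophic balance: in the Southern Hemisphere the Coriolis force deflects motion to the left, so the geostrophic wind blows 90° to the left of the pressure-gradient force (low pressure on the right).
Rotating 090° by 90° counterclockwise gives 000° — the wind blows toward the north.

000°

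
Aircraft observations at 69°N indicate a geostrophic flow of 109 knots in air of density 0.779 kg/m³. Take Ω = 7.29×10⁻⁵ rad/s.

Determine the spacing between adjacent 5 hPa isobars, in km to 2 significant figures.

Coriolis parameter at 69°N:
f = 2Ω sin φ = 2 × 7.29×10⁻⁵ × sin 69° = 1.36×10⁻⁴ s⁻¹
Wind speed in SI: 109 knots = 56.1 m/s
Geostrophic balance rearranged: |∂P/∂n| = f ρ V_g
|∂P/∂n| = 1.36×10⁻⁴ × 0.779 × 56.1 = 5.95×10⁻³ Pa/m
Isobar spacing: Δn = ΔP/|∂P/∂n| = 500 Pa / 5.95×10⁻³ Pa/m = 84093 m ≈ 84 km

84 km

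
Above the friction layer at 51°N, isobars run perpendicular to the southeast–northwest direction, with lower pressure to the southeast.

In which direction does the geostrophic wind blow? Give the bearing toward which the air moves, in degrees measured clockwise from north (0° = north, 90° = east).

225°

The pressure-gradient force points toward the southeast (bearing 135°).
Geostrophic balance: in the Northern Hemisphere the Coriolis force deflects motion to the right, so the geostrophic wind blows 90° to the right of the pressure-gradient force (low pressure on the left).
Rotating 135° by 90° clockwise gives 225° — the wind blows toward the southwest.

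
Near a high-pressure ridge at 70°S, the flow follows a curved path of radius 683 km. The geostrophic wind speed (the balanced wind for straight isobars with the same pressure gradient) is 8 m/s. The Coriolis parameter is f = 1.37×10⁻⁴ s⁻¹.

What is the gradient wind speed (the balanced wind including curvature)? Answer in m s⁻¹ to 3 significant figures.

8.83 m s⁻¹

Around a high, pressure-gradient force acts outward with centrifugal, so Coriolis balances both:
fV = (1/ρ)|∂P/∂n| + V²/R  →  V² − fR·V + fR·V_g = 0
With fR = 1.37×10⁻⁴ × 683×10³ m = 93.6 m/s:
V = [fR − √((fR)² − 4 fR V_g)]/2 = [93.6 − √(93.6² − 4×93.6×8)]/2 = 8.83 m/s
Supergeostrophic (V > V_g = 8 m/s), as expected around a high.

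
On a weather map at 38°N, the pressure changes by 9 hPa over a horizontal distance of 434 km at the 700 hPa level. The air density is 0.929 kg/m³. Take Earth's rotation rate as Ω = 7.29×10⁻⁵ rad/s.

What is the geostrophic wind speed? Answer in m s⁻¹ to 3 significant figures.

Coriolis parameter at 38°N:
f = 2Ω sin φ = 2 × 7.29×10⁻⁵ × sin 38° = 8.98×10⁻⁵ s⁻¹
Pressure gradient: |∂P/∂n| = 900 Pa / 434000 m = 2.07×10⁻³ Pa/m
Geostrophic balance (pressure-gradient force = Coriolis force):
V_g = (1/(fρ)) |∂P/∂n| = 2.07×10⁻³ / (8.98×10⁻⁵ × 0.929) = 24.9 m/s

24.9 m s⁻¹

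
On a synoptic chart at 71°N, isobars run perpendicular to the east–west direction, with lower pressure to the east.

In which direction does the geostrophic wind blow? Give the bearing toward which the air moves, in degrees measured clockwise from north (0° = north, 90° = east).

The pressure-gradient force points toward the east (bearing 090°).
Geostrophic balance: in the Northern Hemisphere the Coriolis force deflects motion to the right, so the geostrophic wind blows 90° to the right of the pressure-gradient force (low pressure on the left).
Rotating 090° by 90° clockwise gives 180° — the wind blows toward the south.

180°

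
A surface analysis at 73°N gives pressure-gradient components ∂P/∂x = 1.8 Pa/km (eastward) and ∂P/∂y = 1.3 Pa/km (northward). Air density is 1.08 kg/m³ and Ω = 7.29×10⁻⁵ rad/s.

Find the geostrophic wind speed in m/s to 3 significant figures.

14.7 m/s

Coriolis parameter at 73°N:
f = 2Ω sin φ = 2 × 7.29×10⁻⁵ × sin 73° = 1.39×10⁻⁴ s⁻¹
Component geostrophic relations (x east, y north):
u_g = −(1/(fρ)) ∂P/∂y,  v_g = (1/(fρ)) ∂P/∂x
u_g = −(1.3×10⁻³)/(1.39×10⁻⁴ × 1.08) = −8.63 m/s;  v_g = (1.8×10⁻³)/(1.39×10⁻⁴ × 1.08) = 12.0 m/s
|V_g| = √(u_g² + v_g²) = 14.7 m/s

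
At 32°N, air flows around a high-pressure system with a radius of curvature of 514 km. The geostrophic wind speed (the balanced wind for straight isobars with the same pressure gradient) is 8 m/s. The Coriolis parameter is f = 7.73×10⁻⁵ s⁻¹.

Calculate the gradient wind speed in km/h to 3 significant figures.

Around a high, pressure-gradient force acts outward with centrifugal, so Coriolis balances both:
fV = (1/ρ)|∂P/∂n| + V²/R  →  V² − fR·V + fR·V_g = 0
With fR = 7.73×10⁻⁵ × 514×10³ m = 39.7 m/s:
V = [fR − √((fR)² − 4 fR V_g)]/2 = [39.7 − √(39.7² − 4×39.7×8)]/2 = 11.1 m/s
Supergeostrophic (V > V_g = 8 m/s), as expected around a high.
Converting: 11.1 m/s × 3.6 = 40.0 km/h

40.0 km/h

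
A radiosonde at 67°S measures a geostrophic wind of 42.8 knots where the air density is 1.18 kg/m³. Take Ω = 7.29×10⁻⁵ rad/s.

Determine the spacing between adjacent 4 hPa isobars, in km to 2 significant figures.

110 km

Coriolis parameter at 67°S:
f = 2Ω sin φ = 2 × 7.29×10⁻⁵ × sin 67° = 1.34×10⁻⁴ s⁻¹
Wind speed in SI: 42.8 knots = 22.0 m/s
Geostrophic balance rearranged: |∂P/∂n| = f ρ V_g
|∂P/∂n| = 1.34×10⁻⁴ × 1.18 × 22.0 = 3.49×10⁻³ Pa/m
Isobar spacing: Δn = ΔP/|∂P/∂n| = 400 Pa / 3.49×10⁻³ Pa/m = 114713 m ≈ 110 km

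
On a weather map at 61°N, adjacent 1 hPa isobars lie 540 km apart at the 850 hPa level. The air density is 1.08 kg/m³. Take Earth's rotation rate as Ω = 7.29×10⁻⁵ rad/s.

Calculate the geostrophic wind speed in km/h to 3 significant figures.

4.84 km/h

Coriolis parameter at 61°N:
f = 2Ω sin φ = 2 × 7.29×10⁻⁵ × sin 61° = 1.28×10⁻⁴ s⁻¹
Pressure gradient: |∂P/∂n| = 100 Pa / 540000 m = 1.85×10⁻⁴ Pa/m
Geostrophic balance (pressure-gradient force = Coriolis force):
V_g = (1/(fρ)) |∂P/∂n| = 1.85×10⁻⁴ / (1.28×10⁻⁴ × 1.08) = 1.34 m/s
Converting: 1.34 m/s × 3.6 = 4.84 km/h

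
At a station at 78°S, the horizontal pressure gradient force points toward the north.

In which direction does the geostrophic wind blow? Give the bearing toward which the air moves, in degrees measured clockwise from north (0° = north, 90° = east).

The pressure-gradient force points toward the north (bearing 000°).
Geostrophic balance: in the Southern Hemisphere the Coriolis force deflects motion to the left, so the geostrophic wind blows 90° to the left of the pressure-gradient force (low pressure on the right).
Rotating 000° by 90° counterclockwise gives 270° — the wind blows toward the west.

270°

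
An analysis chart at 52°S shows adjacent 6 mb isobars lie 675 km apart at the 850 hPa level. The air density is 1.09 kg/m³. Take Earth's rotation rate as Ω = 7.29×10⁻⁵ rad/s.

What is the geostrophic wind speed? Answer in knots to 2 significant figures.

Coriolis parameter at 52°S:
f = 2Ω sin φ = 2 × 7.29×10⁻⁵ × sin 52° = 1.15×10⁻⁴ s⁻¹
Pressure gradient: |∂P/∂n| = 600 Pa / 675000 m = 8.89×10⁻⁴ Pa/m
Geostrophic balance (pressure-gradient force = Coriolis force):
V_g = (1/(fρ)) |∂P/∂n| = 8.89×10⁻⁴ / (1.15×10⁻⁴ × 1.09) = 7.10 m/s
Converting: 7.10 m/s × 1.944 = 14 knots

14 knots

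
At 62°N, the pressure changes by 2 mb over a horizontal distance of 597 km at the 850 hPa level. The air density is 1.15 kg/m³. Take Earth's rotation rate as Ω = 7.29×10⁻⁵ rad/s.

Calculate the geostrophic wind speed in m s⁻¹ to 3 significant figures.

Coriolis parameter at 62°N:
f = 2Ω sin φ = 2 × 7.29×10⁻⁵ × sin 62° = 1.29×10⁻⁴ s⁻¹
Pressure gradient: |∂P/∂n| = 200 Pa / 597000 m = 3.35×10⁻⁴ Pa/m
Geostrophic balance (pressure-gradient force = Coriolis force):
V_g = (1/(fρ)) |∂P/∂n| = 3.35×10⁻⁴ / (1.29×10⁻⁴ × 1.15) = 2.26 m/s

2.26 m s⁻¹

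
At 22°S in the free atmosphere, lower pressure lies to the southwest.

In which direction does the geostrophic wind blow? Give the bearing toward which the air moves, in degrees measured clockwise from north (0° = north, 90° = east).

135°

The pressure-gradient force points toward the southwest (bearing 225°).
Geostrophic balance: in the Southern Hemisphere the Coriolis force deflects motion to the left, so the geostrophic wind blows 90° to the left of the pressure-gradient force (low pressure on the right).
Rotating 225° by 90° counterclockwise gives 135° — the wind blows toward the southeast.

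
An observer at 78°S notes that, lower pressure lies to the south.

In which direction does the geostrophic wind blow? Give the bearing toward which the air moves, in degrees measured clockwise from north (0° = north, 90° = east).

The pressure-gradient force points toward the south (bearing 180°).
Geostrophic balance: in the Southern Hemisphere the Coriolis force deflects motion to the left, so the geostrophic wind blows 90° to the left of the pressure-gradient force (low pressure on the right).
Rotating 180° by 90° counterclockwise gives 090° — the wind blows toward the east.

090°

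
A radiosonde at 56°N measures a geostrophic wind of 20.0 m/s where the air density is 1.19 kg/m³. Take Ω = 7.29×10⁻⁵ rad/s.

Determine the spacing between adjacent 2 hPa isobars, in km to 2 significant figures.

70 km

Coriolis parameter at 56°N:
f = 2Ω sin φ = 2 × 7.29×10⁻⁵ × sin 56° = 1.21×10⁻⁴ s⁻¹
Geostrophic balance rearranged: |∂P/∂n| = f ρ V_g
|∂P/∂n| = 1.21×10⁻⁴ × 1.19 × 20.0 = 2.88×10⁻³ Pa/m
Isobar spacing: Δn = ΔP/|∂P/∂n| = 200 Pa / 2.88×10⁻³ Pa/m = 69522 m ≈ 70 km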